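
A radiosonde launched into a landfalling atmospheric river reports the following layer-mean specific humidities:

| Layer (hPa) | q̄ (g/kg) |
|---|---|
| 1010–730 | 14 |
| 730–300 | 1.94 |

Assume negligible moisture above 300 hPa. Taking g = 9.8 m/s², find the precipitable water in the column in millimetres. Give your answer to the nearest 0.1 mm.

PW ≈ 48.5 mm

Precipitable water is the column-integrated vapour mass per unit area: PW = (1/g) Σ q̄ Δp, with q in kg/kg and Δp in Pa (1 kg/m² of water = 1 mm).
Layer 1010–730 hPa: Δp = 280 hPa = 28000 Pa, q̄ = 0.014 kg/kg → 0.014 × 28000 / 9.8 = 40.00 mm
Layer 730–300 hPa: Δp = 430 hPa = 43000 Pa, q̄ = 0.00194 kg/kg → 0.00194 × 43000 / 9.8 = 8.51 mm
PW = 40.00 + 8.51 = 48.51 ≈ 48.5 mm.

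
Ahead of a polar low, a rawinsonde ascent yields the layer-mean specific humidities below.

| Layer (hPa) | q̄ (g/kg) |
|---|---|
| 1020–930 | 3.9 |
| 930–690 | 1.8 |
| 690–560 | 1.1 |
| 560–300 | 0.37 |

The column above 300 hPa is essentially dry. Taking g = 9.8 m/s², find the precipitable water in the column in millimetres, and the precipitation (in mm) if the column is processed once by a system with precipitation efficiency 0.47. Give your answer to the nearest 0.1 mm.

Precipitable water is the column-integrated vapour mass per unit area: PW = (1/g) Σ q̄ Δp, with q in kg/kg and Δp in Pa (1 kg/m² of water = 1 mm).
Layer 1020–930 hPa: Δp = 90 hPa = 9000 Pa, q̄ = 0.0039 kg/kg → 0.0039 × 9000 / 9.8 = 3.58 mm
Layer 930–690 hPa: Δp = 240 hPa = 24000 Pa, q̄ = 0.0018 kg/kg → 0.0018 × 24000 / 9.8 = 4.41 mm
Layer 690–560 hPa: Δp = 130 hPa = 13000 Pa, q̄ = 0.0011 kg/kg → 0.0011 × 13000 / 9.8 = 1.46 mm
Layer 560–300 hPa: Δp = 260 hPa = 26000 Pa, q̄ = 0.00037 kg/kg → 0.00037 × 26000 / 9.8 = 0.98 mm
PW = 3.58 + 4.41 + 1.46 + 0.98 = 10.43 ≈ 10.4 mm.
Precipitation = ε × PW = 0.47 × 10.4 = 4.9 mm.

PW ≈ 10.4 mm; precipitation ≈ 4.9 mm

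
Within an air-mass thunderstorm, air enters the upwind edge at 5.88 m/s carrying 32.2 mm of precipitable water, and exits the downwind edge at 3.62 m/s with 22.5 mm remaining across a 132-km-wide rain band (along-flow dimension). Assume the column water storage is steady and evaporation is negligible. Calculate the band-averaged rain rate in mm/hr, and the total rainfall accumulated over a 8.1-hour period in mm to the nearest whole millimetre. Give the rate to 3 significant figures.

Column moisture flux per unit crosswind length is F = V × PW.
Inflow: F_in = 5.88 × 32.2 = 189.336 mm·m/s
Outflow: F_out = 3.62 × 22.5 = 81.45 mm·m/s
Steady-state rate R = (F_in − F_out)/L = (189.336 − 81.45) / 132000 m = 8.173e-04 mm/s.
R = 8.173e-04 × 3600 = 2.94 mm/hr.
Over 8.1 h: total = 2.94 × 8.1 = 23.814 ≈ 24 mm.

R ≈ 2.94 mm/hr; total ≈ 24 mm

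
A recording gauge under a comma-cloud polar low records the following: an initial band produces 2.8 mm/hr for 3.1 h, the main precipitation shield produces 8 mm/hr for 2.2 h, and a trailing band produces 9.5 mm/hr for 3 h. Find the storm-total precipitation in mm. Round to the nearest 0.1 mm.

Total = Σ Rᵢ Δtᵢ = 2.8 × 3.1 + 8 × 2.2 + 9.5 × 3
      = 8.68 + 17.6 + 28.5 = 54.8 mm.

total ≈ 54.8 mm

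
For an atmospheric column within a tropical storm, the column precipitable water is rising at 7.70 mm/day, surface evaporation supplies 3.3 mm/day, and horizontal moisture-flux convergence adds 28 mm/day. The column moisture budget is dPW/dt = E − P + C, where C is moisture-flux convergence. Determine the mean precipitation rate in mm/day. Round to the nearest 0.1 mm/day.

P ≈ 23.6 mm/day

dPW/dt = +7.70 mm/day.
P = E + C − dPW/dt = 3.3 + (28) − (+7.70) = 23.6 mm/day.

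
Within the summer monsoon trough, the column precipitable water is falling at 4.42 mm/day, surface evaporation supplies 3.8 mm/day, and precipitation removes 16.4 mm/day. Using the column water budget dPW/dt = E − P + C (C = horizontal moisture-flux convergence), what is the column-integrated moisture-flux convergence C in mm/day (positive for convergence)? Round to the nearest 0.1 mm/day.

dPW/dt = -4.42 mm/day.
C = dPW/dt − E + P = (-4.42) − 3.8 + 16.4 = 8.2 mm/day.

C ≈ 8.2 mm/day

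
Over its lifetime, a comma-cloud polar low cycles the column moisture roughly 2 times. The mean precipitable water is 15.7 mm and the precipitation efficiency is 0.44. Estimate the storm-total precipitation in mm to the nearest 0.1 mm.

precipitation ≈ 13.8 mm

Each cycle deposits ε × PW = 0.44 × 15.7 = 6.908 mm.
Over 2 cycles: 2 × 6.908 = 13.8 mm.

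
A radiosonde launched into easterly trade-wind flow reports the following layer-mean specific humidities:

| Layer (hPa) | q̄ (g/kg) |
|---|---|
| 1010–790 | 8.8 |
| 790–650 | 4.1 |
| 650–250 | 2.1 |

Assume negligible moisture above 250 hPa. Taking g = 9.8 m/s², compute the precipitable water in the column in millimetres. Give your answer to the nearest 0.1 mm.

PW ≈ 34.2 mm

Precipitable water is the column-integrated vapour mass per unit area: PW = (1/g) Σ q̄ Δp, with q in kg/kg and Δp in Pa (1 kg/m² of water = 1 mm).
Layer 1010–790 hPa: Δp = 220 hPa = 22000 Pa, q̄ = 0.0088 kg/kg → 0.0088 × 22000 / 9.8 = 19.76 mm
Layer 790–650 hPa: Δp = 140 hPa = 14000 Pa, q̄ = 0.0041 kg/kg → 0.0041 × 14000 / 9.8 = 5.86 mm
Layer 650–250 hPa: Δp = 400 hPa = 40000 Pa, q̄ = 0.0021 kg/kg → 0.0021 × 40000 / 9.8 = 8.57 mm
PW = 19.76 + 5.86 + 8.57 = 34.19 ≈ 34.2 mm.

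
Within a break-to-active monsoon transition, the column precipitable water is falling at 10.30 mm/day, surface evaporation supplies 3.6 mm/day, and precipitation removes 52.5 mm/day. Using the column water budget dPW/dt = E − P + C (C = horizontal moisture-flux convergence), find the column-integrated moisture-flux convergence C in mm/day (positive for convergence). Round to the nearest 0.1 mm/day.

C ≈ 38.6 mm/day

dPW/dt = -10.30 mm/day.
C = dPW/dt − E + P = (-10.30) − 3.6 + 52.5 = 38.6 mm/day.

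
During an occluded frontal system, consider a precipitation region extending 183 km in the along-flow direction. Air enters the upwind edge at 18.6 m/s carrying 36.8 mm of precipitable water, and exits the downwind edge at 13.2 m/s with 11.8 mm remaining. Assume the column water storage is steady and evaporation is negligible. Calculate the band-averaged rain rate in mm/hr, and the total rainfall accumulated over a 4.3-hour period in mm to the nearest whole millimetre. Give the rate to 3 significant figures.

R ≈ 10.4 mm/hr; total ≈ 45 mm

Column moisture flux per unit crosswind length is F = V × PW.
Inflow: F_in = 18.6 × 36.8 = 684.48 mm·m/s
Outflow: F_out = 13.2 × 11.8 = 155.76 mm·m/s
Steady-state rate R = (F_in − F_out)/L = (684.48 − 155.76) / 183000 m = 2.889e-03 mm/s.
R = 2.889e-03 × 3600 = 10.4 mm/hr.
Over 4.3 h: total = 10.4 × 4.3 = 44.72 ≈ 45 mm.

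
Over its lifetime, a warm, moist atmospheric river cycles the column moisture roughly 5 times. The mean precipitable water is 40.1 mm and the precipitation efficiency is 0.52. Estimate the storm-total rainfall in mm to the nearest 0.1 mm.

Each cycle deposits ε × PW = 0.52 × 40.1 = 20.852 mm.
Over 5 cycles: 5 × 20.852 = 104.3 mm.

rainfall ≈ 104.3 mm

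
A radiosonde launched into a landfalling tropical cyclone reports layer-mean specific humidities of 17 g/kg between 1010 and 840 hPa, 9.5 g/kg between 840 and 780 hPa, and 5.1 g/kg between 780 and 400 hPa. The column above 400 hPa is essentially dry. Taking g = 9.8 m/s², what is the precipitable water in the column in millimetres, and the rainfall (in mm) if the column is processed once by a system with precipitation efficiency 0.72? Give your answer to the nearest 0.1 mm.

PW ≈ 55.1 mm; rainfall ≈ 39.7 mm

Precipitable water is the column-integrated vapour mass per unit area: PW = (1/g) Σ q̄ Δp, with q in kg/kg and Δp in Pa (1 kg/m² of water = 1 mm).
Layer 1010–840 hPa: Δp = 170 hPa = 17000 Pa, q̄ = 0.017 kg/kg → 0.017 × 17000 / 9.8 = 29.49 mm
Layer 840–780 hPa: Δp = 60 hPa = 6000 Pa, q̄ = 0.0095 kg/kg → 0.0095 × 6000 / 9.8 = 5.82 mm
Layer 780–400 hPa: Δp = 380 hPa = 38000 Pa, q̄ = 0.0051 kg/kg → 0.0051 × 38000 / 9.8 = 19.78 mm
PW = 29.49 + 5.82 + 19.78 = 55.09 ≈ 55.1 mm.
Rainfall = ε × PW = 0.72 × 55.1 = 39.7 mm.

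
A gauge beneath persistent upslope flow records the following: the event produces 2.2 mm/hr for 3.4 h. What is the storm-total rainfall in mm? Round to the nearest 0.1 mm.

Total = Σ Rᵢ Δtᵢ = 2.2 × 3.4
      = 7.48 = 7.5 mm.

total ≈ 7.5 mm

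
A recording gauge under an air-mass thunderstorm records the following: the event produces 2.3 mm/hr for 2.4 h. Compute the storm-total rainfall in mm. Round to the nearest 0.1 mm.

Total = Σ Rᵢ Δtᵢ = 2.3 × 2.4
      = 5.52 = 5.5 mm.

total ≈ 5.5 mm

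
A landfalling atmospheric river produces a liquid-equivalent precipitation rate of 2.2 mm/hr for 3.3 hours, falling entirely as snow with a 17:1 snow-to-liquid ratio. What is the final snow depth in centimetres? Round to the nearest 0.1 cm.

Liquid-equivalent depth = 2.2 × 3.3 = 7.26 mm.
Snow depth = 7.26 mm × 17 = 123.42 mm = 12.3 cm.

snow depth ≈ 12.3 cm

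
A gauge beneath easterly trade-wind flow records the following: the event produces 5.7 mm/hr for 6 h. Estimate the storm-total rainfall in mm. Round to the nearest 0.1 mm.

Total = Σ Rᵢ Δtᵢ = 5.7 × 6
      = 34.2 = 34.2 mm.

total ≈ 34.2 mm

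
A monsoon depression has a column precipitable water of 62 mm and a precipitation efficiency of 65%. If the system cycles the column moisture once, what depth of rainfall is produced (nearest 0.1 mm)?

rainfall ≈ 40.3 mm

Rainfall = ε × PW = 0.65 × 62 = 40.3 mm.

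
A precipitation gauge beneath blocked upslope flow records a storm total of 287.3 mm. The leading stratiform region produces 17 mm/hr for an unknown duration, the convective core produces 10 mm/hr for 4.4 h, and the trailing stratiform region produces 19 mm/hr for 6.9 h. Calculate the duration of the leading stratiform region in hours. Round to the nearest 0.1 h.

Known phases: 10 × 4.4 + 19 × 6.9 = 44 + 131.1 = 175.1 mm.
Remaining depth = 287.3 − 175.1 = 112.2 mm.
Duration = 112.2 / 17 = 6.6 h.

duration ≈ 6.6 h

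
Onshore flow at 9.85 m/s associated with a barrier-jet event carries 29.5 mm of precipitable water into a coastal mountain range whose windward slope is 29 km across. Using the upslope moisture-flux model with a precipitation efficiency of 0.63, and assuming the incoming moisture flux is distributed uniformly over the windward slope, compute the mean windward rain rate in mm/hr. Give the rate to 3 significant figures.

R ≈ 22.7 mm/hr

Incoming column moisture flux per unit ridge length: F = V × PW = 9.85 × 29.5 = 290.575 mm·m/s.
Spread over the 29 km slope with efficiency ε = 0.63: R = ε·F/W = 0.63 × 290.575 / 29000 m = 6.312e-03 mm/s.
R = 6.312e-03 × 3600 = 22.7 mm/hr.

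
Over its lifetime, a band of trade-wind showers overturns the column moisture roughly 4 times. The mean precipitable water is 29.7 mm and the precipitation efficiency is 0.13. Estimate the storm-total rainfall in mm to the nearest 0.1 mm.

rainfall ≈ 15.4 mm

Each cycle deposits ε × PW = 0.13 × 29.7 = 3.861 mm.
Over 4 cycles: 4 × 3.861 = 15.4 mm.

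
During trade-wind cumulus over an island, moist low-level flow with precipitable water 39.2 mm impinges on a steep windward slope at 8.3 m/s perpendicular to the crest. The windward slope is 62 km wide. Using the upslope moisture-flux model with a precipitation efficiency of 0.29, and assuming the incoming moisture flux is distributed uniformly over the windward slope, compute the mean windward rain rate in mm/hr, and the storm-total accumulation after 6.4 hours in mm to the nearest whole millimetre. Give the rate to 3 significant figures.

R ≈ 5.48 mm/hr; total ≈ 35 mm

Incoming column moisture flux per unit ridge length: F = V × PW = 8.3 × 39.2 = 325.36 mm·m/s.
Spread over the 62 km slope with efficiency ε = 0.29: R = ε·F/W = 0.29 × 325.36 / 62000 m = 1.522e-03 mm/s.
R = 1.522e-03 × 3600 = 5.48 mm/hr.
Over 6.4 h: total = 5.48 × 6.4 = 35.072 ≈ 35 mm.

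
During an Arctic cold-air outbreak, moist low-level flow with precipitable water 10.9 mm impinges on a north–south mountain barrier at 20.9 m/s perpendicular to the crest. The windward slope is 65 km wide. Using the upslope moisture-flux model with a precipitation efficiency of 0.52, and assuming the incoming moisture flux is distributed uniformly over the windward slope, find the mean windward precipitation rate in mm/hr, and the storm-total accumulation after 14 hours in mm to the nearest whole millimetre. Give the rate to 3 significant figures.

Incoming column moisture flux per unit ridge length: F = V × PW = 20.9 × 10.9 = 227.81 mm·m/s.
Spread over the 65 km slope with efficiency ε = 0.52: R = ε·F/W = 0.52 × 227.81 / 65000 m = 1.822e-03 mm/s.
R = 1.822e-03 × 3600 = 6.56 mm/hr.
Over 14 h: total = 6.56 × 14 = 91.84 ≈ 92 mm.

R ≈ 6.56 mm/hr; total ≈ 92 mm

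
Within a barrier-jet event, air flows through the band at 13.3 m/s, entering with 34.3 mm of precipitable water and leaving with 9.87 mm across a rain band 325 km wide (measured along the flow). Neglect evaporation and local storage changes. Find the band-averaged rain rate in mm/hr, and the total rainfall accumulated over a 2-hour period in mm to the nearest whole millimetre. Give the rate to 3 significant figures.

R ≈ 3.60 mm/hr; total ≈ 7 mm

Column moisture flux per unit crosswind length is F = V × PW.
Inflow: F_in = 13.3 × 34.3 = 456.19 mm·m/s
Outflow: F_out = 13.3 × 9.87 = 131.271 mm·m/s
Steady-state rate R = (F_in − F_out)/L = (456.19 − 131.271) / 325000 m = 9.998e-04 mm/s.
R = 9.998e-04 × 3600 = 3.60 mm/hr.
Over 2 h: total = 3.60 × 2 = 7.2 ≈ 7 mm.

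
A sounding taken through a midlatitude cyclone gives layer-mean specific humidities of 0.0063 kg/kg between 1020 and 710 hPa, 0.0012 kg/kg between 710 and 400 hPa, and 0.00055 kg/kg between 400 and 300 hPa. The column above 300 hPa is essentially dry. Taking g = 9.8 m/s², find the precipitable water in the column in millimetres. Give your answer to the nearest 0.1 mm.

Precipitable water is the column-integrated vapour mass per unit area: PW = (1/g) Σ q̄ Δp, with q in kg/kg and Δp in Pa (1 kg/m² of water = 1 mm).
Layer 1020–710 hPa: Δp = 310 hPa = 31000 Pa, q̄ = 0.0063 kg/kg → 0.0063 × 31000 / 9.8 = 19.93 mm
Layer 710–400 hPa: Δp = 310 hPa = 31000 Pa, q̄ = 0.0012 kg/kg → 0.0012 × 31000 / 9.8 = 3.80 mm
Layer 400–300 hPa: Δp = 100 hPa = 10000 Pa, q̄ = 0.00055 kg/kg → 0.00055 × 10000 / 9.8 = 0.56 mm
PW = 19.93 + 3.80 + 0.56 = 24.29 ≈ 24.3 mm.

PW ≈ 24.3 mm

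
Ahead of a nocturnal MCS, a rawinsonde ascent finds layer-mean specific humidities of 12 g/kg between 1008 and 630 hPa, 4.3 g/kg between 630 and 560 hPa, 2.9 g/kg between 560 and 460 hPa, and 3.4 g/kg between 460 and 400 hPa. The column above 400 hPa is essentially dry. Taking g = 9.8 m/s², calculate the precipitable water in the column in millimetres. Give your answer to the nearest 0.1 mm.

Precipitable water is the column-integrated vapour mass per unit area: PW = (1/g) Σ q̄ Δp, with q in kg/kg and Δp in Pa (1 kg/m² of water = 1 mm).
Layer 1008–630 hPa: Δp = 378 hPa = 37800 Pa, q̄ = 0.012 kg/kg → 0.012 × 37800 / 9.8 = 46.29 mm
Layer 630–560 hPa: Δp = 70 hPa = 7000 Pa, q̄ = 0.0043 kg/kg → 0.0043 × 7000 / 9.8 = 3.07 mm
Layer 560–460 hPa: Δp = 100 hPa = 10000 Pa, q̄ = 0.0029 kg/kg → 0.0029 × 10000 / 9.8 = 2.96 mm
Layer 460–400 hPa: Δp = 60 hPa = 6000 Pa, q̄ = 0.0034 kg/kg → 0.0034 × 6000 / 9.8 = 2.08 mm
PW = 46.29 + 3.07 + 2.96 + 2.08 = 54.40 ≈ 54.4 mm.

PW ≈ 54.4 mm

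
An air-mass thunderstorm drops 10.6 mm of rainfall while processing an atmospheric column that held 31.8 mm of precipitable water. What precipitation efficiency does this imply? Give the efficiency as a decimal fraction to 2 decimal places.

ε = rainfall / PW = 10.6 / 31.8 = 0.33.

ε ≈ 0.33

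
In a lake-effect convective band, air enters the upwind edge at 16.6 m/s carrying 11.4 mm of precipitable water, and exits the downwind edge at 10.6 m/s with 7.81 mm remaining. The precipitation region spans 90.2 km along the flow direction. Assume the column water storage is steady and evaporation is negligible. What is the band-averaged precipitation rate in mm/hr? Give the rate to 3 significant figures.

Column moisture flux per unit crosswind length is F = V × PW.
Inflow: F_in = 16.6 × 11.4 = 189.24 mm·m/s
Outflow: F_out = 10.6 × 7.81 = 82.786 mm·m/s
Steady-state rate R = (F_in − F_out)/L = (189.24 − 82.786) / 90200 m = 1.180e-03 mm/s.
R = 1.180e-03 × 3600 = 4.25 mm/hr.

R ≈ 4.25 mm/hr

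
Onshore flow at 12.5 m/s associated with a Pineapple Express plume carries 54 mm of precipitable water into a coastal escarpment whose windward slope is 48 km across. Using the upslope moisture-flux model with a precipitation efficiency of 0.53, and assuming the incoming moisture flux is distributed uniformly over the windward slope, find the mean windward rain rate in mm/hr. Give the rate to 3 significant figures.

R ≈ 26.8 mm/hr

Incoming column moisture flux per unit ridge length: F = V × PW = 12.5 × 54 = 675 mm·m/s.
Spread over the 48 km slope with efficiency ε = 0.53: R = ε·F/W = 0.53 × 675 / 48000 m = 7.453e-03 mm/s.
R = 7.453e-03 × 3600 = 26.8 mm/hr.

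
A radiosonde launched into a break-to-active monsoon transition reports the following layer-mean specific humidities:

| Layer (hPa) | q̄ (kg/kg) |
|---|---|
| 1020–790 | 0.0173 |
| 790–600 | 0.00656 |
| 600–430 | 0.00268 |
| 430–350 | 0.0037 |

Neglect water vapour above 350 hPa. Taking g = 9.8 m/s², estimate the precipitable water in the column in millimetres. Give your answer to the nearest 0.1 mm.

PW ≈ 61.0 mm

Precipitable water is the column-integrated vapour mass per unit area: PW = (1/g) Σ q̄ Δp, with q in kg/kg and Δp in Pa (1 kg/m² of water = 1 mm).
Layer 1020–790 hPa: Δp = 230 hPa = 23000 Pa, q̄ = 0.0173 kg/kg → 0.0173 × 23000 / 9.8 = 40.60 mm
Layer 790–600 hPa: Δp = 190 hPa = 19000 Pa, q̄ = 0.00656 kg/kg → 0.00656 × 19000 / 9.8 = 12.72 mm
Layer 600–430 hPa: Δp = 170 hPa = 17000 Pa, q̄ = 0.00268 kg/kg → 0.00268 × 17000 / 9.8 = 4.65 mm
Layer 430–350 hPa: Δp = 80 hPa = 8000 Pa, q̄ = 0.0037 kg/kg → 0.0037 × 8000 / 9.8 = 3.02 mm
PW = 40.60 + 12.72 + 4.65 + 3.02 = 60.99 ≈ 61.0 mm.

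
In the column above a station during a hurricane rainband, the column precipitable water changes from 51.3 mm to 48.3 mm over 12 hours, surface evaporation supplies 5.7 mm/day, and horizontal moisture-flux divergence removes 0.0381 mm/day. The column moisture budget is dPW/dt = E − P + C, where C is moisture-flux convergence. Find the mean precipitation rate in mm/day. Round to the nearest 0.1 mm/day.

dPW/dt = (48.3 − 51.3) mm / (12/24 day) = -6.000 mm/day.
P = E + C − dPW/dt = 5.7 + (-0.0381) − (-6.000) = 11.7 mm/day.

P ≈ 11.7 mm/day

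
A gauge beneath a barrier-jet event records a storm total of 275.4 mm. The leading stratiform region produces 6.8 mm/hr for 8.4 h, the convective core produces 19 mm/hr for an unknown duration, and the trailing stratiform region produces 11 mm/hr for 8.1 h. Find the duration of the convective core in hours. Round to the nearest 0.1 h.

duration ≈ 6.8 h

Known phases: 6.8 × 8.4 + 11 × 8.1 = 57.12 + 89.1 = 146.22 mm.
Remaining depth = 275.4 − 146.22 = 129.18 mm.
Duration = 129.18 / 19 = 6.8 h.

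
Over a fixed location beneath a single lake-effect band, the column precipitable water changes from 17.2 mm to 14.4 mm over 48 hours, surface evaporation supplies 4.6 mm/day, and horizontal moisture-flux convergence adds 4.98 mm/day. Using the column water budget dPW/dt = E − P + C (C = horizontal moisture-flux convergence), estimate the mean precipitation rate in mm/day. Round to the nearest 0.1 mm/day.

dPW/dt = (14.4 − 17.2) mm / (48/24 day) = -1.400 mm/day.
P = E + C − dPW/dt = 4.6 + (4.98) − (-1.400) = 11.0 mm/day.

P ≈ 11.0 mm/day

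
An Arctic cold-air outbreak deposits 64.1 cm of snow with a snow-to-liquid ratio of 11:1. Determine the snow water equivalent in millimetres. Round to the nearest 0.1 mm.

SWE = snow depth / ratio = 64.1 cm / 11 = 5.827 cm = 58.3 mm.

SWE ≈ 58.3 mm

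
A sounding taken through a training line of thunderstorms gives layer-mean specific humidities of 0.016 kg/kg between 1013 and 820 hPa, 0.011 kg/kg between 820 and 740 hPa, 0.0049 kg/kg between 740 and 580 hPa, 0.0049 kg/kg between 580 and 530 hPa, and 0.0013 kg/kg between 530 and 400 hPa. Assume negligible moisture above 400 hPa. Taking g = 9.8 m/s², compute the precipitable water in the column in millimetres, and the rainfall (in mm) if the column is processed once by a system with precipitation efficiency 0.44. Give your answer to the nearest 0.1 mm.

PW ≈ 52.7 mm; rainfall ≈ 23.2 mm

Precipitable water is the column-integrated vapour mass per unit area: PW = (1/g) Σ q̄ Δp, with q in kg/kg and Δp in Pa (1 kg/m² of water = 1 mm).
Layer 1013–820 hPa: Δp = 193 hPa = 19300 Pa, q̄ = 0.016 kg/kg → 0.016 × 19300 / 9.8 = 31.51 mm
Layer 820–740 hPa: Δp = 80 hPa = 8000 Pa, q̄ = 0.011 kg/kg → 0.011 × 8000 / 9.8 = 8.98 mm
Layer 740–580 hPa: Δp = 160 hPa = 16000 Pa, q̄ = 0.0049 kg/kg → 0.0049 × 16000 / 9.8 = 8.00 mm
Layer 580–530 hPa: Δp = 50 hPa = 5000 Pa, q̄ = 0.0049 kg/kg → 0.0049 × 5000 / 9.8 = 2.50 mm
Layer 530–400 hPa: Δp = 130 hPa = 13000 Pa, q̄ = 0.0013 kg/kg → 0.0013 × 13000 / 9.8 = 1.72 mm
PW = 31.51 + 8.98 + 8.00 + 2.50 + 1.72 = 52.71 ≈ 52.7 mm.
Rainfall = ε × PW = 0.44 × 52.7 = 23.2 mm.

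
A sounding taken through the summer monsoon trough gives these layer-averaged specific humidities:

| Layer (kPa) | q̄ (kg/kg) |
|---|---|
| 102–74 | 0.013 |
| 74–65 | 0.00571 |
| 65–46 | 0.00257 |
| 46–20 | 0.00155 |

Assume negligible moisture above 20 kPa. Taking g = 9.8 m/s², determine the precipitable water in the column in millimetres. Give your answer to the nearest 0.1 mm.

PW ≈ 51.5 mm

Precipitable water is the column-integrated vapour mass per unit area: PW = (1/g) Σ q̄ Δp, with q in kg/kg and Δp in Pa (1 kg/m² of water = 1 mm).
Layer 102–74 kPa: Δp = 280 hPa = 28000 Pa, q̄ = 0.013 kg/kg → 0.013 × 28000 / 9.8 = 37.14 mm
Layer 74–65 kPa: Δp = 90 hPa = 9000 Pa, q̄ = 0.00571 kg/kg → 0.00571 × 9000 / 9.8 = 5.24 mm
Layer 65–46 kPa: Δp = 190 hPa = 19000 Pa, q̄ = 0.00257 kg/kg → 0.00257 × 19000 / 9.8 = 4.98 mm
Layer 46–20 kPa: Δp = 260 hPa = 26000 Pa, q̄ = 0.00155 kg/kg → 0.00155 × 26000 / 9.8 = 4.11 mm
PW = 37.14 + 5.24 + 4.98 + 4.11 = 51.47 ≈ 51.5 mm.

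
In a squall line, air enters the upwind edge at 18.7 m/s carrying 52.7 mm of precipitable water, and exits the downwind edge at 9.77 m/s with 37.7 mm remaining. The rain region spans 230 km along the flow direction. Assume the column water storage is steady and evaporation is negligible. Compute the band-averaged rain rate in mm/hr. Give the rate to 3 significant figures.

Column moisture flux per unit crosswind length is F = V × PW.
Inflow: F_in = 18.7 × 52.7 = 985.49 mm·m/s
Outflow: F_out = 9.77 × 37.7 = 368.329 mm·m/s
Steady-state rate R = (F_in − F_out)/L = (985.49 − 368.329) / 230000 m = 2.683e-03 mm/s.
R = 2.683e-03 × 3600 = 9.66 mm/hr.

R ≈ 9.66 mm/hr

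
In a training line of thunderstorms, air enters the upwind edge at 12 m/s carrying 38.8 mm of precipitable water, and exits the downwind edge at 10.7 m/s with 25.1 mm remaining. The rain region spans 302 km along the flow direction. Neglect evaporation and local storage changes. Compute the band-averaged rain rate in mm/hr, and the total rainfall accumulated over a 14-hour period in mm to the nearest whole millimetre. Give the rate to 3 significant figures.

R ≈ 2.35 mm/hr; total ≈ 33 mm

Column moisture flux per unit crosswind length is F = V × PW.
Inflow: F_in = 12 × 38.8 = 465.6 mm·m/s
Outflow: F_out = 10.7 × 25.1 = 268.57 mm·m/s
Steady-state rate R = (F_in − F_out)/L = (465.6 − 268.57) / 302000 m = 6.524e-04 mm/s.
R = 6.524e-04 × 3600 = 2.35 mm/hr.
Over 14 h: total = 2.35 × 14 = 32.9 ≈ 33 mm.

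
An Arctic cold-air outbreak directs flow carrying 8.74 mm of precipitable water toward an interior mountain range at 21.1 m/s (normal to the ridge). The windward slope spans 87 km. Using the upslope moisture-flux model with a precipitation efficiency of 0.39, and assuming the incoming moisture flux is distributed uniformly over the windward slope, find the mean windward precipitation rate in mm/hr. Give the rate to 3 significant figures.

Incoming column moisture flux per unit ridge length: F = V × PW = 21.1 × 8.74 = 184.414 mm·m/s.
Spread over the 87 km slope with efficiency ε = 0.39: R = ε·F/W = 0.39 × 184.414 / 87000 m = 8.267e-04 mm/s.
R = 8.267e-04 × 3600 = 2.98 mm/hr.

R ≈ 2.98 mm/hr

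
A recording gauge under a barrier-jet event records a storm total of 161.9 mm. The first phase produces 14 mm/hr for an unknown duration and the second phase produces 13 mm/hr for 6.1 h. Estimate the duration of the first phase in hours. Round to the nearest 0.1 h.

Known phases: 13 × 6.1 = 79.3 mm.
Remaining depth = 161.9 − 79.3 = 82.6 mm.
Duration = 82.6 / 14 = 5.9 h.

duration ≈ 5.9 h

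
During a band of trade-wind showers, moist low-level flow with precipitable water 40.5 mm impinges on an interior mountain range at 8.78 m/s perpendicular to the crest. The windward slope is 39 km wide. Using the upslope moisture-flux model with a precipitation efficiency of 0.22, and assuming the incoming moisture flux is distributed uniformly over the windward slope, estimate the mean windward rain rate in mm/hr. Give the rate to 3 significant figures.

R ≈ 7.22 mm/hr

Incoming column moisture flux per unit ridge length: F = V × PW = 8.78 × 40.5 = 355.59 mm·m/s.
Spread over the 39 km slope with efficiency ε = 0.22: R = ε·F/W = 0.22 × 355.59 / 39000 m = 2.006e-03 mm/s.
R = 2.006e-03 × 3600 = 7.22 mm/hr.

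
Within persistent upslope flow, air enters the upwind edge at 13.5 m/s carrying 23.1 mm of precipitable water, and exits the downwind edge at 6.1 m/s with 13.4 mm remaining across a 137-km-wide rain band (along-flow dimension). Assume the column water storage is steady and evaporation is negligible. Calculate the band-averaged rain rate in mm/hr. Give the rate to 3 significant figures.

R ≈ 6.05 mm/hr

Column moisture flux per unit crosswind length is F = V × PW.
Inflow: F_in = 13.5 × 23.1 = 311.85 mm·m/s
Outflow: F_out = 6.1 × 13.4 = 81.74 mm·m/s
Steady-state rate R = (F_in − F_out)/L = (311.85 − 81.74) / 137000 m = 1.680e-03 mm/s.
R = 1.680e-03 × 3600 = 6.05 mm/hr.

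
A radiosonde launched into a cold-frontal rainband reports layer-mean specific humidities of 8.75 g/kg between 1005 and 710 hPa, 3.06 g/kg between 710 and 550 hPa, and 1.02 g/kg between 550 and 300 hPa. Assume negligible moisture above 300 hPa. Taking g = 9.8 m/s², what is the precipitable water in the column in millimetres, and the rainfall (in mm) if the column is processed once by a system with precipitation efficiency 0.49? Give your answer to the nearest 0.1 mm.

Precipitable water is the column-integrated vapour mass per unit area: PW = (1/g) Σ q̄ Δp, with q in kg/kg and Δp in Pa (1 kg/m² of water = 1 mm).
Layer 1005–710 hPa: Δp = 295 hPa = 29500 Pa, q̄ = 0.00875 kg/kg → 0.00875 × 29500 / 9.8 = 26.34 mm
Layer 710–550 hPa: Δp = 160 hPa = 16000 Pa, q̄ = 0.00306 kg/kg → 0.00306 × 16000 / 9.8 = 5.00 mm
Layer 550–300 hPa: Δp = 250 hPa = 25000 Pa, q̄ = 0.00102 kg/kg → 0.00102 × 25000 / 9.8 = 2.60 mm
PW = 26.34 + 5.00 + 2.60 = 33.94 ≈ 33.9 mm.
Rainfall = ε × PW = 0.49 × 33.9 = 16.6 mm.

PW ≈ 33.9 mm; rainfall ≈ 16.6 mm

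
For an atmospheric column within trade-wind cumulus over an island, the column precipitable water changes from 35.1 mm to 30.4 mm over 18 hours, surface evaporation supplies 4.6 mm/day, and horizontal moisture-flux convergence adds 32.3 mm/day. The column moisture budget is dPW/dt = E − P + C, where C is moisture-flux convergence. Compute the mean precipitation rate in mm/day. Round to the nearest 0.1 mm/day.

P ≈ 43.2 mm/day

dPW/dt = (30.4 − 35.1) mm / (18/24 day) = -6.267 mm/day.
P = E + C − dPW/dt = 4.6 + (32.3) − (-6.267) = 43.2 mm/day.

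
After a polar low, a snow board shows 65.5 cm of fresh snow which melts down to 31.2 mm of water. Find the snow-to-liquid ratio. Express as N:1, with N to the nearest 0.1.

Ratio = snow depth / SWE = 655 mm / 31.2 mm = 21.0, i.e. 21.0:1.

ratio ≈ 21.0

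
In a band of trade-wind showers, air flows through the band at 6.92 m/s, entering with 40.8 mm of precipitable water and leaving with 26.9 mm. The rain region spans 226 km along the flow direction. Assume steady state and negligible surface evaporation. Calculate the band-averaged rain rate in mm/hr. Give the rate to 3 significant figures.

R ≈ 1.53 mm/hr

Column moisture flux per unit crosswind length is F = V × PW.
Inflow: F_in = 6.92 × 40.8 = 282.336 mm·m/s
Outflow: F_out = 6.92 × 26.9 = 186.148 mm·m/s
Steady-state rate R = (F_in − F_out)/L = (282.336 − 186.148) / 226000 m = 4.256e-04 mm/s.
R = 4.256e-04 × 3600 = 1.53 mm/hr.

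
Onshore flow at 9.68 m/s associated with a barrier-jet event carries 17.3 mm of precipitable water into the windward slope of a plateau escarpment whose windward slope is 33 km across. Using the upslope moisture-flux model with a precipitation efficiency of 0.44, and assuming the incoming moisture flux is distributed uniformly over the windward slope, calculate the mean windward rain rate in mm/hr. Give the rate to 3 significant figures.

R ≈ 8.04 mm/hr

Incoming column moisture flux per unit ridge length: F = V × PW = 9.68 × 17.3 = 167.464 mm·m/s.
Spread over the 33 km slope with efficiency ε = 0.44: R = ε·F/W = 0.44 × 167.464 / 33000 m = 2.233e-03 mm/s.
R = 2.233e-03 × 3600 = 8.04 mm/hr.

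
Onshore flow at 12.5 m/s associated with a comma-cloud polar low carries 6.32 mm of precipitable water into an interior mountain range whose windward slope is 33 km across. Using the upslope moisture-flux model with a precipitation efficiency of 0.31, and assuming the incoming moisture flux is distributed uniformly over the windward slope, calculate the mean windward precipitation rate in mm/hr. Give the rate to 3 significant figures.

R ≈ 2.67 mm/hr

Incoming column moisture flux per unit ridge length: F = V × PW = 12.5 × 6.32 = 79 mm·m/s.
Spread over the 33 km slope with efficiency ε = 0.31: R = ε·F/W = 0.31 × 79 / 33000 m = 7.421e-04 mm/s.
R = 7.421e-04 × 3600 = 2.67 mm/hr.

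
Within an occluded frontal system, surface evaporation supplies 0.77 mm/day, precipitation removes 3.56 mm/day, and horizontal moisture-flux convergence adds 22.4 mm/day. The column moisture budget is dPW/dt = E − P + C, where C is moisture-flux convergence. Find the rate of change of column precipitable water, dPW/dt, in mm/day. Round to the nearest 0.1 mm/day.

dPW/dt = E − P + C = 0.77 − 3.56 + (22.4) = 19.6 mm/day.

dPW/dt ≈ 19.6 mm/day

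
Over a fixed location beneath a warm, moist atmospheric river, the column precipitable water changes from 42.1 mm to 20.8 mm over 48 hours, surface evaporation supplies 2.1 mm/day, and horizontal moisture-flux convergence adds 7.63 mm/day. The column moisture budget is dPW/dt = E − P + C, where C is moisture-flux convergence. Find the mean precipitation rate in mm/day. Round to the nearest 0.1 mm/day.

P ≈ 20.4 mm/day

dPW/dt = (20.8 − 42.1) mm / (48/24 day) = -10.650 mm/day.
P = E + C − dPW/dt = 2.1 + (7.63) − (-10.650) = 20.4 mm/day.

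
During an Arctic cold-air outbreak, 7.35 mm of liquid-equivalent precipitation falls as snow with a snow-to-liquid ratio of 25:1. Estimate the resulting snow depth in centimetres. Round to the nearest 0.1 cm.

Snow depth = liquid × ratio = 7.35 mm × 25 = 183.75 mm = 18.4 cm.

snow depth ≈ 18.4 cm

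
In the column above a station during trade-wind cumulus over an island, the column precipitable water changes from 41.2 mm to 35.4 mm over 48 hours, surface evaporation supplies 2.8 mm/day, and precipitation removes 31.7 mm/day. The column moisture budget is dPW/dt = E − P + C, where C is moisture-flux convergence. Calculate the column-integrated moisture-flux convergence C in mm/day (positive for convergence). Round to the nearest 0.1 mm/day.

C ≈ 26.0 mm/day

dPW/dt = (35.4 − 41.2) mm / (48/24 day) = -2.900 mm/day.
C = dPW/dt − E + P = (-2.900) − 2.8 + 31.7 = 26.0 mm/day.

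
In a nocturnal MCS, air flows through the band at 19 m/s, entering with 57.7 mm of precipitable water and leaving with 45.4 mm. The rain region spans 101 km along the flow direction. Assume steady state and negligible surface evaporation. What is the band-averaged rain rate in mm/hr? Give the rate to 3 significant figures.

R ≈ 8.33 mm/hr

Column moisture flux per unit crosswind length is F = V × PW.
Inflow: F_in = 19 × 57.7 = 1096.3 mm·m/s
Outflow: F_out = 19 × 45.4 = 862.6 mm·m/s
Steady-state rate R = (F_in − F_out)/L = (1096.3 − 862.6) / 101000 m = 2.314e-03 mm/s.
R = 2.314e-03 × 3600 = 8.33 mm/hr.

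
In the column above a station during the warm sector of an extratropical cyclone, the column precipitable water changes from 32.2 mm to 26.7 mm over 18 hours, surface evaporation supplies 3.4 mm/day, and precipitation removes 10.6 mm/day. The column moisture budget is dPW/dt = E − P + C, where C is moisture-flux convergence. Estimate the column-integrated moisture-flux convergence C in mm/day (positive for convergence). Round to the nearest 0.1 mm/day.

dPW/dt = (26.7 − 32.2) mm / (18/24 day) = -7.333 mm/day.
C = dPW/dt − E + P = (-7.333) − 3.4 + 10.6 = -0.1 mm/day.

C ≈ -0.1 mm/day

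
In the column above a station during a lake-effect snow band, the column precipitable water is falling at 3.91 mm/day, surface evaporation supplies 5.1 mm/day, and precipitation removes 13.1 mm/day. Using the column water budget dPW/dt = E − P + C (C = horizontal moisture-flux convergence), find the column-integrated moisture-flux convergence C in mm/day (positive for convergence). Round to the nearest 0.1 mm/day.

C ≈ 4.1 mm/day

dPW/dt = -3.91 mm/day.
C = dPW/dt − E + P = (-3.91) − 5.1 + 13.1 = 4.1 mm/day.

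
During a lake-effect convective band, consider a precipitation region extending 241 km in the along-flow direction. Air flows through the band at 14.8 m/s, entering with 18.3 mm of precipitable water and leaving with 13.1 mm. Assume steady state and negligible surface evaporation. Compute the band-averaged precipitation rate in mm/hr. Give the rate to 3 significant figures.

R ≈ 1.15 mm/hr

Column moisture flux per unit crosswind length is F = V × PW.
Inflow: F_in = 14.8 × 18.3 = 270.84 mm·m/s
Outflow: F_out = 14.8 × 13.1 = 193.88 mm·m/s
Steady-state rate R = (F_in − F_out)/L = (270.84 − 193.88) / 241000 m = 3.193e-04 mm/s.
R = 3.193e-04 × 3600 = 1.15 mm/hr.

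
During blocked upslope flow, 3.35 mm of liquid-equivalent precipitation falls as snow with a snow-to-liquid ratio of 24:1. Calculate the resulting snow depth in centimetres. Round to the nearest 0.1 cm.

snow depth ≈ 8.0 cm

Snow depth = liquid × ratio = 3.35 mm × 24 = 80.4 mm = 8.0 cm.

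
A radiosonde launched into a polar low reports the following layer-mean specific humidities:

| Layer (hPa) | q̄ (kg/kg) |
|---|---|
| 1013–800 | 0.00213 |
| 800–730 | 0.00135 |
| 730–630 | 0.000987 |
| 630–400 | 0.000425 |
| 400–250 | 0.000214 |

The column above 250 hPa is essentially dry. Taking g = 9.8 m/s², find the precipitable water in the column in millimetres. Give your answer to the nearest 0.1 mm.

Precipitable water is the column-integrated vapour mass per unit area: PW = (1/g) Σ q̄ Δp, with q in kg/kg and Δp in Pa (1 kg/m² of water = 1 mm).
Layer 1013–800 hPa: Δp = 213 hPa = 21300 Pa, q̄ = 0.00213 kg/kg → 0.00213 × 21300 / 9.8 = 4.63 mm
Layer 800–730 hPa: Δp = 70 hPa = 7000 Pa, q̄ = 0.00135 kg/kg → 0.00135 × 7000 / 9.8 = 0.96 mm
Layer 730–630 hPa: Δp = 100 hPa = 10000 Pa, q̄ = 0.000987 kg/kg → 0.000987 × 10000 / 9.8 = 1.01 mm
Layer 630–400 hPa: Δp = 230 hPa = 23000 Pa, q̄ = 0.000425 kg/kg → 0.000425 × 23000 / 9.8 = 1.00 mm
Layer 400–250 hPa: Δp = 150 hPa = 15000 Pa, q̄ = 0.000214 kg/kg → 0.000214 × 15000 / 9.8 = 0.33 mm
PW = 4.63 + 0.96 + 1.01 + 1.00 + 0.33 = 7.93 ≈ 7.9 mm.

PW ≈ 7.9 mm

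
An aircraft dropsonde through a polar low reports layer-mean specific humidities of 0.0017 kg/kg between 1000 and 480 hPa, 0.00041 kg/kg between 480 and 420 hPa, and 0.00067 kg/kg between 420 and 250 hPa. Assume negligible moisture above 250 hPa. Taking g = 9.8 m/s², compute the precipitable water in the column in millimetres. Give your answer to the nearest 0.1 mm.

Precipitable water is the column-integrated vapour mass per unit area: PW = (1/g) Σ q̄ Δp, with q in kg/kg and Δp in Pa (1 kg/m² of water = 1 mm).
Layer 1000–480 hPa: Δp = 520 hPa = 52000 Pa, q̄ = 0.0017 kg/kg → 0.0017 × 52000 / 9.8 = 9.02 mm
Layer 480–420 hPa: Δp = 60 hPa = 6000 Pa, q̄ = 0.00041 kg/kg → 0.00041 × 6000 / 9.8 = 0.25 mm
Layer 420–250 hPa: Δp = 170 hPa = 17000 Pa, q̄ = 0.00067 kg/kg → 0.00067 × 17000 / 9.8 = 1.16 mm
PW = 9.02 + 0.25 + 1.16 = 10.43 ≈ 10.4 mm.

PW ≈ 10.4 mm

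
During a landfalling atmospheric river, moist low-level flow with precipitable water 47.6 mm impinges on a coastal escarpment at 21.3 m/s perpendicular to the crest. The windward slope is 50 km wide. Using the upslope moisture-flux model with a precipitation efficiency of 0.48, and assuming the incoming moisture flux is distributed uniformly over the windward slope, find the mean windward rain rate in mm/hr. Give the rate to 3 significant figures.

R ≈ 35.0 mm/hr

Incoming column moisture flux per unit ridge length: F = V × PW = 21.3 × 47.6 = 1013.88 mm·m/s.
Spread over the 50 km slope with efficiency ε = 0.48: R = ε·F/W = 0.48 × 1013.88 / 50000 m = 9.733e-03 mm/s.
R = 9.733e-03 × 3600 = 35.0 mm/hr.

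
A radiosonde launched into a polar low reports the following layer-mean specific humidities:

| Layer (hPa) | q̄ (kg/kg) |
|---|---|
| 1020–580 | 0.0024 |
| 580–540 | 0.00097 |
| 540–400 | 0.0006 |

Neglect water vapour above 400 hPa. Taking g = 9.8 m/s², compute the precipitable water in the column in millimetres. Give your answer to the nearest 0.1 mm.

Precipitable water is the column-integrated vapour mass per unit area: PW = (1/g) Σ q̄ Δp, with q in kg/kg and Δp in Pa (1 kg/m² of water = 1 mm).
Layer 1020–580 hPa: Δp = 440 hPa = 44000 Pa, q̄ = 0.0024 kg/kg → 0.0024 × 44000 / 9.8 = 10.78 mm
Layer 580–540 hPa: Δp = 40 hPa = 4000 Pa, q̄ = 0.00097 kg/kg → 0.00097 × 4000 / 9.8 = 0.40 mm
Layer 540–400 hPa: Δp = 140 hPa = 14000 Pa, q̄ = 0.0006 kg/kg → 0.0006 × 14000 / 9.8 = 0.86 mm
PW = 10.78 + 0.40 + 0.86 = 12.04 ≈ 12.0 mm.

PW ≈ 12.0 mm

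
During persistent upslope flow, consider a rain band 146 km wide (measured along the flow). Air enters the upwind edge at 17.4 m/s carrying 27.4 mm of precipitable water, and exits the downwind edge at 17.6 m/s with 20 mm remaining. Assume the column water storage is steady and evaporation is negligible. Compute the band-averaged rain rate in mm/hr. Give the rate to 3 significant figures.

R ≈ 3.08 mm/hr

Column moisture flux per unit crosswind length is F = V × PW.
Inflow: F_in = 17.4 × 27.4 = 476.76 mm·m/s
Outflow: F_out = 17.6 × 20 = 352 mm·m/s
Steady-state rate R = (F_in − F_out)/L = (476.76 − 352) / 146000 m = 8.545e-04 mm/s.
R = 8.545e-04 × 3600 = 3.08 mm/hr.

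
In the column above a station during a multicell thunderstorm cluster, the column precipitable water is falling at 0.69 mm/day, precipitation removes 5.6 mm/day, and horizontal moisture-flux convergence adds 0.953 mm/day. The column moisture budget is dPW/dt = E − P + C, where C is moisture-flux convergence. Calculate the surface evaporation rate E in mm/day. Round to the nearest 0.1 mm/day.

E ≈ 4.0 mm/day

dPW/dt = -0.69 mm/day.
E = dPW/dt + P − C = (-0.69) + 5.6 − (0.953) = 4.0 mm/day.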